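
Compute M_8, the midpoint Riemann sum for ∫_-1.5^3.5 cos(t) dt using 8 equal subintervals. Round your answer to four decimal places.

0.6574

Δt = (3.5 − (-1.5))/8 = 0.625.
Midpoints: -1.1875, -0.5625, 0.0625, 0.6875, 1.3125, 1.9375, 2.5625, 3.1875.
f(-1.1875) ≈ 0.3740, f(-0.5625) ≈ 0.8459, f(0.0625) ≈ 0.9980, f(0.6875) ≈ 0.7728, f(1.3125) ≈ 0.2554, f(1.9375) ≈ -0.3585, f(2.5625) ≈ -0.8370, f(3.1875) ≈ -0.9989.
Sum = Δt · [f(-1.1875) + f(-0.5625) + f(0.0625) + ...].
Sum ≈ 0.6574.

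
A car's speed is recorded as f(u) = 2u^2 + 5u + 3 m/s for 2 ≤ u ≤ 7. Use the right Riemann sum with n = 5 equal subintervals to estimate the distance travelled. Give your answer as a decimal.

410

Δu = (7 − 2)/5 = 1.
Right endpoints: 3, 4, 5, 6, 7.
f(3) = 36, f(4) = 55, f(5) = 78, f(6) = 105, f(7) = 136.
Sum = Δu · [f(3) + f(4) + f(5) + f(6) + f(7)].
Sum = 410.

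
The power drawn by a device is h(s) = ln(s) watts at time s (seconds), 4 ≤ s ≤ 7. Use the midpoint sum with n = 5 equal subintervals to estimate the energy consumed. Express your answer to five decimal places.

Δs = (7 − 4)/5 = 0.6.
Midpoints: 4.3, 4.9, 5.5, 6.1, 6.7.
h(4.3) ≈ 1.45862, h(4.9) ≈ 1.58924, h(5.5) ≈ 1.70475, h(6.1) ≈ 1.80829, h(6.7) ≈ 1.90211.
Sum = Δs · [h(4.3) + h(4.9) + h(5.5) + h(6.1) + h(6.7)].
Sum ≈ 5.07780.

5.07780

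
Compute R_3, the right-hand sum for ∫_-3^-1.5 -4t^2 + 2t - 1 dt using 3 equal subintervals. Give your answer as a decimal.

Δt = (-1.5 − (-3))/3 = 0.5.
Right endpoints: -2.5, -2, -1.5.
f(-2.5) = -31, f(-2) = -21, f(-1.5) = -13.
Sum = Δt · [f(-2.5) + f(-2) + f(-1.5)].
Sum = -32.5.

-32.5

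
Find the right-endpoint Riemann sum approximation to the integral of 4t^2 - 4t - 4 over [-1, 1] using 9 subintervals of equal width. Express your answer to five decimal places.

-6.15638

Δt = (1 − (-1))/9 = 2/9.
Right endpoints: -7/9, -5/9, -1/3, -1/9, 1/9, 1/3, 5/9, 7/9, 1.
f(-7/9) = 124/81, f(-5/9) = -44/81, f(-1/3) = -20/9, f(-1/9) = -284/81, f(1/9) = -356/81, f(1/3) = -44/9, f(5/9) = -404/81, f(7/9) = -380/81, f(1) = -4.
Sum = Δt · [f(-7/9) + f(-5/9) + f(-1/3) + ...].
Sum ≈ -6.15638.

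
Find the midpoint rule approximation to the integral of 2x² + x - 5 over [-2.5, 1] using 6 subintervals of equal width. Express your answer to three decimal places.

-9.240

Δx = (1 − (-2.5))/6 = 7/12.
Midpoints: -53/24, -1.625, -25/24, -11/24, 0.125, 17/24.
f(-53/24) = 733/288, f(-1.625) = -1.34375, f(-25/24) = -1115/288, f(-11/24) = -1451/288, f(0.125) = -4.84375, f(17/24) = -947/288.
Sum = Δx · [f(-53/24) + f(-1.625) + f(-25/24) + ...].
Sum ≈ -9.240.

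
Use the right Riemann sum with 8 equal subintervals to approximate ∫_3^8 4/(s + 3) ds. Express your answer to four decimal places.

Δs = (8 − 3)/8 = 0.625.
Right endpoints: 3.625, 4.25, 4.875, 5.5, 6.125, 6.75, 7.375, 8.
f(3.625) = 32/53, f(4.25) = 16/29, f(4.875) = 32/63, f(5.5) = 8/17, f(6.125) = 32/73, f(6.75) = 16/39, f(7.375) = 32/83, f(8) = 4/11.
Sum = Δs · [f(3.625) + f(4.25) + f(4.875) + ...].
Sum ≈ 2.3324.

2.3324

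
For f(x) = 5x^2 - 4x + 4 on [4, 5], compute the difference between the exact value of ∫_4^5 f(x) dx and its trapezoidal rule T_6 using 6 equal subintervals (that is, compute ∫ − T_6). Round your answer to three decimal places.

-0.023

Exact integral: ∫_4^5 f(x) dx ≈ 87.66667.
T_6 ≈ 87.68981.
Error ≈ 87.66667 − 87.68981 ≈ -0.023.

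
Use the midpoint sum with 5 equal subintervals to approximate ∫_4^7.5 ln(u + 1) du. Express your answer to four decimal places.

Δu = (7.5 − 4)/5 = 0.7.
Midpoints: 4.35, 5.05, 5.75, 6.45, 7.15.
f(4.35) ≈ 1.6771, f(5.05) ≈ 1.8001, f(5.75) ≈ 1.9095, f(6.45) ≈ 2.0082, f(7.15) ≈ 2.0980.
Sum = Δu · [f(4.35) + f(5.05) + f(5.75) + f(6.45) + f(7.15)].
Sum ≈ 6.6451.

6.6451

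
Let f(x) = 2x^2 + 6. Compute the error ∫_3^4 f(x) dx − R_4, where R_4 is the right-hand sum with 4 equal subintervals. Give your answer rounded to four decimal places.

-1.7708

Exact integral: ∫_3^4 f(x) dx ≈ 30.666667.
R_4 = 32.4375.
Error ≈ 30.666667 − 32.4375 ≈ -1.7708.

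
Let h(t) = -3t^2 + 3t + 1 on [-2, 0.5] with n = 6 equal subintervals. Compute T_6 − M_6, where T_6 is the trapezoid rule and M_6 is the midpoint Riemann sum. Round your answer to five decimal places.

-0.32552

T_6 ≈ -11.4670139.
M_6 ≈ -11.1414931.
T_6 − M_6 ≈ -0.32552.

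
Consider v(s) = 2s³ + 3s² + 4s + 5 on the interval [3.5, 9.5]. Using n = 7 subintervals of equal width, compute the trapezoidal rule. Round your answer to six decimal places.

5028.857143

Δs = (9.5 − 3.5)/7 = 6/7.
v(3.5) = 141.5, v(61/14) = 167947/686, v(73/14) = 268201/686, v(85/14) = 403015/686, v(97/14) = 577573/686, v(109/14) = 797059/686, v(121/14) = 1066657/686, v(9.5) = 2028.5.
T_7 = (Δs/2)·[v(s_0) + 2v(s_1) + ... + 2v(s_{6}) + v(s_7)].
Sum ≈ 5028.857143.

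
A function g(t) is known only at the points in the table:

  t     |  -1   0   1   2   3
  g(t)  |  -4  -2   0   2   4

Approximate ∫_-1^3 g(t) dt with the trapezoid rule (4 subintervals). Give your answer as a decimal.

Δt = 1.
T_4 = (1/2)·[(-4) + 2·(-2) + 2·0 + 2·2 + 4] = 0.

0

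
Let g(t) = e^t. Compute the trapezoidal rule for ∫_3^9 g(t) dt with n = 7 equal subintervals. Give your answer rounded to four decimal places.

8571.9202

Δt = (9 − 3)/7 = 6/7.
g(3) ≈ 20.0855, g(27/7) ≈ 47.3299, g(33/7) ≈ 111.5291, g(39/7) ≈ 262.8093, g(45/7) ≈ 619.2886, g(51/7) ≈ 1459.3031, g(57/7) ≈ 3438.7288, g(9) ≈ 8103.0839.
T_7 = (Δt/2)·[g(t_0) + 2g(t_1) + ... + 2g(t_{6}) + g(t_7)].
Sum ≈ 8571.9202.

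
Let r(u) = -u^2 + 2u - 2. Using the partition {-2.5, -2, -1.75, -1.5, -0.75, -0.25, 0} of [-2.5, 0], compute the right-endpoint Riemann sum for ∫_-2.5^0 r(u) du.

-13.78125

Subinterval widths: 0.5, 0.25, 0.25, 0.75, 0.5, 0.25.
Right endpoints: -2, -1.75, -1.5, -0.75, -0.25, 0.
r(-2) = -10, r(-1.75) = -8.5625, r(-1.5) = -7.25, r(-0.75) = -4.0625, r(-0.25) = -2.5625, r(0) = -2.
Sum = Σ Δu_i · r(u_i).
Sum = -13.78125.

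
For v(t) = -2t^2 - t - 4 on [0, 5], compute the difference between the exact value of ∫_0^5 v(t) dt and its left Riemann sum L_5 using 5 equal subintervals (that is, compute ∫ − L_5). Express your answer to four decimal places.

Exact integral: ∫_0^5 v(t) dt ≈ -115.833333.
L_5 = -90.
Error ≈ -115.833333 − (-90) ≈ -25.8333.

-25.8333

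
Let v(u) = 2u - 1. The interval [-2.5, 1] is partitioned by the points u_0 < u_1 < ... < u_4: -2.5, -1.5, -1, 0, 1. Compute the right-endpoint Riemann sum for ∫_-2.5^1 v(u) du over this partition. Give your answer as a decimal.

Subinterval widths: 1, 0.5, 1, 1.
Right endpoints: -1.5, -1, 0, 1.
v(-1.5) = -4, v(-1) = -3, v(0) = -1, v(1) = 1.
Sum = Σ Δu_i · v(u_i).
Sum = -5.5.

-5.5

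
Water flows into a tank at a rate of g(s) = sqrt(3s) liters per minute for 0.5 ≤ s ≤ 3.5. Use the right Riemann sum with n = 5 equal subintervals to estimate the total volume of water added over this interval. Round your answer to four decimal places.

7.7350

Δs = (3.5 − 0.5)/5 = 0.6.
Right endpoints: 1.1, 1.7, 2.3, 2.9, 3.5.
g(1.1) ≈ 1.8166, g(1.7) ≈ 2.2583, g(2.3) ≈ 2.6268, g(2.9) ≈ 2.9496, g(3.5) ≈ 3.2404.
Sum = Δs · [g(1.1) + g(1.7) + g(2.3) + g(2.9) + g(3.5)].
Sum ≈ 7.7350.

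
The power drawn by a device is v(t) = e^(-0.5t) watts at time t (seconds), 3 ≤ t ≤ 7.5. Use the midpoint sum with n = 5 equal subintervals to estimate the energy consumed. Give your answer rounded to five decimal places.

0.39588

Δt = (7.5 − 3)/5 = 0.9.
Midpoints: 3.45, 4.35, 5.25, 6.15, 7.05.
v(3.45) ≈ 0.17817, v(4.35) ≈ 0.11361, v(5.25) ≈ 0.07244, v(6.15) ≈ 0.04619, v(7.05) ≈ 0.02945.
Sum = Δt · [v(3.45) + v(4.35) + v(5.25) + v(6.15) + v(7.05)].
Sum ≈ 0.39588.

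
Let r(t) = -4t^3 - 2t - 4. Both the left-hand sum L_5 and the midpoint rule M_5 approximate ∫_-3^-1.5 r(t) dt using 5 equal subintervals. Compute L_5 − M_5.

15.53625

L_5 = 91.92.
M_5 = 76.38375.
L_5 − M_5 = 15.53625.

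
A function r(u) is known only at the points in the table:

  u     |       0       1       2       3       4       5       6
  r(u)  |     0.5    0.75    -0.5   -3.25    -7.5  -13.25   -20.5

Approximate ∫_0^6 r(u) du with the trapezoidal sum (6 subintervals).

Δu = 1.
T_6 = (1/2)·[0.5 + 2·0.75 + 2·(-0.5) + 2·(-3.25) + 2·(-7.5) + 2·(-13.25) + (-20.5)] = -33.75.

-33.75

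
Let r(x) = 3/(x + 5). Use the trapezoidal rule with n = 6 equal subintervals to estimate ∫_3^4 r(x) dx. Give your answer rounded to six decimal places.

Δx = (4 − 3)/6 = 1/6.
r(3) = 0.375, r(19/6) = 18/49, r(10/3) = 0.36, r(3.5) = 6/17, r(11/3) = 9/26, r(23/6) = 18/53, r(4) = 1/3.
T_6 = (Δx/2)·[r(x_0) + 2r(x_1) + ... + 2r(x_{5}) + r(x_6)].
Sum ≈ 0.353372.

0.353372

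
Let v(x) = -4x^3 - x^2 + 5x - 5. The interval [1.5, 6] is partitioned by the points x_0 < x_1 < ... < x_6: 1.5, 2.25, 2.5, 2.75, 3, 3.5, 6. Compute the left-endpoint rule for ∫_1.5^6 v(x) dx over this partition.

Subinterval widths: 0.75, 0.25, 0.25, 0.25, 0.5, 2.5.
Left endpoints: 1.5, 2.25, 2.5, 2.75, 3, 3.5.
v(1.5) = -13.25, v(2.25) = -44.375, v(2.5) = -61.25, v(2.75) = -82, v(3) = -107, v(3.5) = -171.25.
Sum = Σ Δx_i · v(x_i).
Sum = -538.46875.

-538.46875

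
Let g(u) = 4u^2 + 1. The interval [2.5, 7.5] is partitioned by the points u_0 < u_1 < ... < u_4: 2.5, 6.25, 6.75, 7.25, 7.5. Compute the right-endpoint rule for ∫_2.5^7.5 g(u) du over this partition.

843.4375

Subinterval widths: 3.75, 0.5, 0.5, 0.25.
Right endpoints: 6.25, 6.75, 7.25, 7.5.
g(6.25) = 157.25, g(6.75) = 183.25, g(7.25) = 211.25, g(7.5) = 226.
Sum = Σ Δu_i · g(u_i).
Sum = 843.4375.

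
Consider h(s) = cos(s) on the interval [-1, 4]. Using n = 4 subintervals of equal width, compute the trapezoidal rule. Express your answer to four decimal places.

Δs = (4 − (-1))/4 = 1.25.
h(-1) ≈ 0.5403, h(0.25) ≈ 0.9689, h(1.5) ≈ 0.0707, h(2.75) ≈ -0.9243, h(4) ≈ -0.6536.
T_4 = (Δs/2)·[h(s_0) + 2h(s_1) + 2h(s_2) + 2h(s_3) + h(s_4)].
Sum ≈ 0.0733.

0.0733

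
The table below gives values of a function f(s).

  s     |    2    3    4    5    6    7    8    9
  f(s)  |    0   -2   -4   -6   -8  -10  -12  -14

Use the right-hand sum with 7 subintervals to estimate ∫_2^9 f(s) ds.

-56

Δs = 1.
Sum = 1·[(-2) + (-4) + (-6) + (-8) + (-10) + (-12) + (-14)] = -56.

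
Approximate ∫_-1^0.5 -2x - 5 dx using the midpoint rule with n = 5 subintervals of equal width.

-6.75

Δx = (0.5 − (-1))/5 = 0.3.
Midpoints: -0.85, -0.55, -0.25, 0.05, 0.35.
f(-0.85) = -3.3, f(-0.55) = -3.9, f(-0.25) = -4.5, f(0.05) = -5.1, f(0.35) = -5.7.
Sum = Δx · [f(-0.85) + f(-0.55) + f(-0.25) + f(0.05) + f(0.35)].
Sum = -6.75.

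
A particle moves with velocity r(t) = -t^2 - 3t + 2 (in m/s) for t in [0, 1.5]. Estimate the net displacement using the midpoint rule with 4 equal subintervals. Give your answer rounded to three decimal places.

Δt = (1.5 − 0)/4 = 0.375.
Midpoints: 0.1875, 0.5625, 0.9375, 1.3125.
r(0.1875) = 1.40234375, r(0.5625) = -0.00390625, r(0.9375) = -1.69140625, r(1.3125) = -3.66015625.
Sum = Δt · [r(0.1875) + r(0.5625) + r(0.9375) + r(1.3125)].
Sum ≈ -1.482.

-1.482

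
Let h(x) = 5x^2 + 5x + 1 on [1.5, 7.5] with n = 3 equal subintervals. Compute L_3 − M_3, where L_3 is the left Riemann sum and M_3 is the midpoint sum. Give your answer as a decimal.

-270

L_3 = 558.5.
M_3 = 828.5.
L_3 − M_3 = -270.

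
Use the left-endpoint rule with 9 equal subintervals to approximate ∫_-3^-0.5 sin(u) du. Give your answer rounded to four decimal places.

Δu = (-0.5 − (-3))/9 = 5/18.
Left endpoints: -3, -49/18, -22/9, -13/6, -17/9, -29/18, -4/3, -19/18, -7/9.
f(-3) ≈ -0.1411, f(-49/18) ≈ -0.4072, f(-22/9) ≈ -0.6420, f(-13/6) ≈ -0.8277, f(-17/9) ≈ -0.9498, f(-29/18) ≈ -0.9992, f(-4/3) ≈ -0.9719, f(-19/18) ≈ -0.8702, f(-7/9) ≈ -0.7017.
Sum = Δu · [f(-3) + f(-49/18) + f(-22/9) + ...].
Sum ≈ -1.8086.

-1.8086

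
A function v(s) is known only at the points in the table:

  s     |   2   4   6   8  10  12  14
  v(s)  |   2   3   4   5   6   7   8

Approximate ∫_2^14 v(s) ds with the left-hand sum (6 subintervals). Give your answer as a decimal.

Δs = 2.
Sum = 2·[2 + 3 + 4 + 5 + 6 + 7] = 54.

54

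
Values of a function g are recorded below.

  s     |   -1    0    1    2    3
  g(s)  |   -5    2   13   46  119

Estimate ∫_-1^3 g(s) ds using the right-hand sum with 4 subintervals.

180

Δs = 1.
Sum = 1·[2 + 13 + 46 + 119] = 180.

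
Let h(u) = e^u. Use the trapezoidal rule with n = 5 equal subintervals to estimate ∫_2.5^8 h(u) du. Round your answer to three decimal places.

3262.259

Δu = (8 − 2.5)/5 = 1.1.
h(2.5) ≈ 12.182, h(3.6) ≈ 36.598, h(4.7) ≈ 109.947, h(5.8) ≈ 330.300, h(6.9) ≈ 992.275, h(8) ≈ 2980.958.
T_5 = (Δu/2)·[h(u_0) + 2h(u_1) + ... + 2h(u_{4}) + h(u_5)].
Sum ≈ 3262.259.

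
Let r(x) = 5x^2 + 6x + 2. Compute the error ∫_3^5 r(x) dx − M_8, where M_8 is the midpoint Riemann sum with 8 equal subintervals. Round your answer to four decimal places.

0.0521

Exact integral: ∫_3^5 r(x) dx ≈ 215.333333.
M_8 = 215.28125.
Error ≈ 215.333333 − 215.28125 ≈ 0.0521.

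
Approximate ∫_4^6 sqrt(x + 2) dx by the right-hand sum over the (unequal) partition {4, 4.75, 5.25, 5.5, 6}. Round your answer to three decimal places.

Subinterval widths: 0.75, 0.5, 0.25, 0.5.
Right endpoints: 4.75, 5.25, 5.5, 6.
f(4.75) ≈ 2.598, f(5.25) ≈ 2.693, f(5.5) ≈ 2.739, f(6) ≈ 2.828.
Sum = Σ Δx_i · f(x_i).
Sum ≈ 5.394.

5.394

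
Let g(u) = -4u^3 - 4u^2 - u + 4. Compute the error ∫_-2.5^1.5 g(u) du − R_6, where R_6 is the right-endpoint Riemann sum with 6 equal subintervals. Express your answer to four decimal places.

Exact integral: ∫_-2.5^1.5 g(u) du ≈ 26.666667.
R_6 ≈ 5.925926.
Error ≈ 26.666667 − 5.925926 ≈ 20.7407.

20.7407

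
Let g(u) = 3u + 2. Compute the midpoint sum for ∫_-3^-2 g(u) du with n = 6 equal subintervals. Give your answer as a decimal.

Δu = (-2 − (-3))/6 = 1/6.
Midpoints: -35/12, -2.75, -31/12, -29/12, -2.25, -25/12.
g(-35/12) = -6.75, g(-2.75) = -6.25, g(-31/12) = -5.75, g(-29/12) = -5.25, g(-2.25) = -4.75, g(-25/12) = -4.25.
Sum = Δu · [g(-35/12) + g(-2.75) + g(-31/12) + ...].
Sum = -5.5.

-5.5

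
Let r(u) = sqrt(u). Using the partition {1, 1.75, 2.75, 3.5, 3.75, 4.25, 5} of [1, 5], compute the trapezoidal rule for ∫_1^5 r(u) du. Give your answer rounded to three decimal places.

6.772

Subinterval widths: 0.75, 1, 0.75, 0.25, 0.5, 0.75.
r(1) ≈ 1.000, r(1.75) ≈ 1.323, r(2.75) ≈ 1.658, r(3.5) ≈ 1.871, r(3.75) ≈ 1.936, r(4.25) ≈ 2.062, r(5) ≈ 2.236.
On each subinterval the trapezoid contributes (Δu_i/2)·[r(u_{i-1}) + r(u_i)].
Sum ≈ 6.772.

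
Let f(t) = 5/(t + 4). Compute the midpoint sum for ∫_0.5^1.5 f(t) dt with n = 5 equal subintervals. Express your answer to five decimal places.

Δt = (1.5 − 0.5)/5 = 0.2.
Midpoints: 0.6, 0.8, 1, 1.2, 1.4.
f(0.6) = 25/23, f(0.8) = 25/24, f(1) = 1, f(1.2) = 25/26, f(1.4) = 25/27.
Sum = Δt · [f(0.6) + f(0.8) + f(1) + f(1.2) + f(1.4)].
Sum ≈ 1.00322.

1.00322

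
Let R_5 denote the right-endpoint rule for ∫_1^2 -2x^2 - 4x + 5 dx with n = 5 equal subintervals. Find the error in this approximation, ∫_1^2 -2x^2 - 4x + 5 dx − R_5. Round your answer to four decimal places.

1.0133

Exact integral: ∫_1^2 f(x) dx ≈ -5.666667.
R_5 = -6.68.
Error ≈ -5.666667 − (-6.68) ≈ 1.0133.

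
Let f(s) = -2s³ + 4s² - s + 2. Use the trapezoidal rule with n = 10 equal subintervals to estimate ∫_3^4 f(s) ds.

-39.695

Δs = (4 − 3)/10 = 0.1.
f(3) = -19, f(3.1) = -22.242, f(3.2) = -25.776, f(3.3) = -29.614, f(3.4) = -33.768, f(3.5) = -38.25, f(3.6) = -43.072, f(3.7) = -48.246, f(3.8) = -53.784, f(3.9) = -59.698, f(4) = -66.
T_10 = (Δs/2)·[f(s_0) + 2f(s_1) + ... + 2f(s_{9}) + f(s_10)].
Sum = -39.695.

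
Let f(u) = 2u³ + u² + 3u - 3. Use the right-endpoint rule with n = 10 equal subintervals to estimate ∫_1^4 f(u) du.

Δu = (4 − 1)/10 = 0.3.
Right endpoints: 1.3, 1.6, 1.9, 2.2, 2.5, 2.8, 3.1, 3.4, 3.7, 4.
f(1.3) = 6.984, f(1.6) = 12.552, f(1.9) = 20.028, f(2.2) = 29.736, f(2.5) = 42, f(2.8) = 57.144, f(3.1) = 75.492, f(3.4) = 97.368, f(3.7) = 123.096, f(4) = 153.
Sum = Δu · [f(1.3) + f(1.6) + f(1.9) + ...].
Sum = 185.22.

185.22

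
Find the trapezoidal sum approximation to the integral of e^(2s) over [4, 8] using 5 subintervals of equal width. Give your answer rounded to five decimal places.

Δs = (8 − 4)/5 = 0.8.
f(4) ≈ 2980.95799, f(4.8) ≈ 14764.78157, f(5.6) ≈ 73130.44183, f(6.4) ≈ 362217.44961, f(7.2) ≈ 1794074.77261, f(8) ≈ 8886110.52051.
T_5 = (Δs/2)·[f(s_0) + 2f(s_1) + ... + 2f(s_{4}) + f(s_5)].
Sum ≈ 5350986.54789.

5350986.54789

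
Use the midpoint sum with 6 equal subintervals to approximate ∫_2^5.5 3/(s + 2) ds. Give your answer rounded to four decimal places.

Δs = (5.5 − 2)/6 = 7/12.
Midpoints: 55/24, 2.875, 83/24, 97/24, 4.625, 125/24.
f(55/24) = 72/103, f(2.875) = 8/13, f(83/24) = 72/131, f(97/24) = 72/145, f(4.625) = 24/53, f(125/24) = 72/173.
Sum = Δs · [f(55/24) + f(2.875) + f(83/24) + ...].
Sum ≈ 1.8839.

1.8839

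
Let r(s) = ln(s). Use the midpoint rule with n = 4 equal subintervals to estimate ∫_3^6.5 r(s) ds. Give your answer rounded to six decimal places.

Δs = (6.5 − 3)/4 = 0.875.
Midpoints: 3.4375, 4.3125, 5.1875, 6.0625.
r(3.4375) ≈ 1.234744, r(4.3125) ≈ 1.461518, r(5.1875) ≈ 1.646252, r(6.0625) ≈ 1.802122.
Sum = Δs · [r(3.4375) + r(4.3125) + r(5.1875) + r(6.0625)].
Sum ≈ 5.376557.

5.376557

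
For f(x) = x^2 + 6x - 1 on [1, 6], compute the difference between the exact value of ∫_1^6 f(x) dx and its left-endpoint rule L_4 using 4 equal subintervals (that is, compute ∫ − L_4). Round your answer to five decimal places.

Exact integral: ∫_1^6 f(x) dx ≈ 171.6666667.
L_4 = 132.34375.
Error ≈ 171.6666667 − 132.34375 ≈ 39.32292.

39.32292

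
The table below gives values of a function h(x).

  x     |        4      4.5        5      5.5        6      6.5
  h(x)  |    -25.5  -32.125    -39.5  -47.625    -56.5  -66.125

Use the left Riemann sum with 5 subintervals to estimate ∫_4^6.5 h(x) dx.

-100.625

Δx = 0.5.
Sum = 0.5·[(-25.5) + (-32.125) + (-39.5) + (-47.625) + (-56.5)] = -100.625.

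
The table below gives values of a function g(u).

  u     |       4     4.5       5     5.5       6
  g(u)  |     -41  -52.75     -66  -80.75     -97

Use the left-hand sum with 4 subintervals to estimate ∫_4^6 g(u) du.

Δu = 0.5.
Sum = 0.5·[(-41) + (-52.75) + (-66) + (-80.75)] = -120.25.

-120.25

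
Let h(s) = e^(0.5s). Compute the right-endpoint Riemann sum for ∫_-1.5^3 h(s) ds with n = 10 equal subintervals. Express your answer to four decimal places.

8.9545

Δs = (3 − (-1.5))/10 = 0.45.
Right endpoints: -1.05, -0.6, -0.15, 0.3, 0.75, 1.2, 1.65, 2.1, 2.55, 3.
h(-1.05) ≈ 0.5916, h(-0.6) ≈ 0.7408, h(-0.15) ≈ 0.9277, h(0.3) ≈ 1.1618, h(0.75) ≈ 1.4550, h(1.2) ≈ 1.8221, h(1.65) ≈ 2.2819, h(2.1) ≈ 2.8577, h(2.55) ≈ 3.5787, h(3) ≈ 4.4817.
Sum = Δs · [h(-1.05) + h(-0.6) + h(-0.15) + ...].
Sum ≈ 8.9545.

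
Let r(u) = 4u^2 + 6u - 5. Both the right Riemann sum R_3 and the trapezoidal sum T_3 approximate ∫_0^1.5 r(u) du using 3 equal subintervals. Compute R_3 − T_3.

R_3 = 8.5.
T_3 = 4.
R_3 − T_3 = 4.5.

4.5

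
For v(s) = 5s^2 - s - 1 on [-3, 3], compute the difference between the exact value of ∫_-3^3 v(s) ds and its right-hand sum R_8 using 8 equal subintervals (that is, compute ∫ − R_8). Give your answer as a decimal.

-0.5625

Exact integral: ∫_-3^3 v(s) ds = 84.
R_8 = 84.5625.
Error = 84 − 84.5625 = -0.5625.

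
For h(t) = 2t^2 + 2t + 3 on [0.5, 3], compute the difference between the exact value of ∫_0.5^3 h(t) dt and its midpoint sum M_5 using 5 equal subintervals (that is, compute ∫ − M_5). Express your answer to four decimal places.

Exact integral: ∫_0.5^3 h(t) dt ≈ 34.166667.
M_5 = 34.0625.
Error ≈ 34.166667 − 34.0625 ≈ 0.1042.

0.1042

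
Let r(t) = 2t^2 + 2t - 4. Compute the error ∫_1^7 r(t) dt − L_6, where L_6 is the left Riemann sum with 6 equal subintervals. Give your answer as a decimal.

52

Exact integral: ∫_1^7 r(t) dt = 252.
L_6 = 200.
Error = 252 − 200 = 52.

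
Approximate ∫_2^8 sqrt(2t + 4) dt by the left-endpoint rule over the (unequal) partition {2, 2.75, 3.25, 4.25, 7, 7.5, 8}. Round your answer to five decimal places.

20.92628

Subinterval widths: 0.75, 0.5, 1, 2.75, 0.5, 0.5.
Left endpoints: 2, 2.75, 3.25, 4.25, 7, 7.5.
f(2) ≈ 2.82843, f(2.75) ≈ 3.08221, f(3.25) ≈ 3.24037, f(4.25) ≈ 3.53553, f(7) ≈ 4.24264, f(7.5) ≈ 4.35890.
Sum = Σ Δt_i · f(t_i).
Sum ≈ 20.92628.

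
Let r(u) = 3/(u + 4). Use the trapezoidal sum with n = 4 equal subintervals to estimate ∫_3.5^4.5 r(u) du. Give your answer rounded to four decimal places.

Δu = (4.5 − 3.5)/4 = 0.25.
r(3.5) = 0.4, r(3.75) = 12/31, r(4) = 0.375, r(4.25) = 4/11, r(4.5) = 6/17.
T_4 = (Δu/2)·[r(u_0) + 2r(u_1) + 2r(u_2) + 2r(u_3) + r(u_4)].
Sum ≈ 0.3756.

0.3756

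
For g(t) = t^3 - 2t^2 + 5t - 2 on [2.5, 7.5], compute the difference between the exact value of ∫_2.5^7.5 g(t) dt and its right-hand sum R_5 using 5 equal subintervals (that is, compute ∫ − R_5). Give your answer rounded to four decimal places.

-176.4583

Exact integral: ∫_2.5^7.5 g(t) dt ≈ 625.416667.
R_5 = 801.875.
Error ≈ 625.416667 − 801.875 ≈ -176.4583.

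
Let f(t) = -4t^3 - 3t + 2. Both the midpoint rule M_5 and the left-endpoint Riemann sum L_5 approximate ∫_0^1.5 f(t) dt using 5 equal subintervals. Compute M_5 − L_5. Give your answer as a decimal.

-2.39625

M_5 = -5.33625.
L_5 = -2.94.
M_5 − L_5 = -2.39625.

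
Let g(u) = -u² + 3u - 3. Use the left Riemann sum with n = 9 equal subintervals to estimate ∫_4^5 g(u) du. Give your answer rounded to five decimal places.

-9.50206

Δu = (5 − 4)/9 = 1/9.
Left endpoints: 4, 37/9, 38/9, 13/3, 40/9, 41/9, 14/3, 43/9, 44/9.
g(4) = -7, g(37/9) = -613/81, g(38/9) = -661/81, g(13/3) = -79/9, g(40/9) = -763/81, g(41/9) = -817/81, g(14/3) = -97/9, g(43/9) = -931/81, g(44/9) = -991/81.
Sum = Δu · [g(4) + g(37/9) + g(38/9) + ...].
Sum ≈ -9.50206.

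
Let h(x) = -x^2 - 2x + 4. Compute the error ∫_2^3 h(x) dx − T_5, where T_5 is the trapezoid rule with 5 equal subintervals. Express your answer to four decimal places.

0.0067

Exact integral: ∫_2^3 h(x) dx ≈ -7.333333.
T_5 = -7.34.
Error ≈ -7.333333 − (-7.34) ≈ 0.0067.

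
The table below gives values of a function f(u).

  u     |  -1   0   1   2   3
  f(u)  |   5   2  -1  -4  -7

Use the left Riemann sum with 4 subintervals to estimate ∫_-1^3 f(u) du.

2

Δu = 1.
Sum = 1·[5 + 2 + (-1) + (-4)] = 2.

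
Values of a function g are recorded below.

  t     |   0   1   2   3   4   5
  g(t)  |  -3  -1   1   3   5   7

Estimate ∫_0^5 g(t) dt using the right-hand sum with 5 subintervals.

15

Δt = 1.
Sum = 1·[(-1) + 1 + 3 + 5 + 7] = 15.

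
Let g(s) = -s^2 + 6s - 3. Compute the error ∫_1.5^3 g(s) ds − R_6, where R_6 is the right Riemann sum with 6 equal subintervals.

Exact integral: ∫_1.5^3 g(s) ds = 7.875.
R_6 = 8.140625.
Error = 7.875 − 8.140625 = -0.265625.

-0.265625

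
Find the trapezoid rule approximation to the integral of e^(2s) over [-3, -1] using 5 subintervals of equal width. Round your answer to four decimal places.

0.0699

Δs = (-1 − (-3))/5 = 0.4.
f(-3) ≈ 0.0025, f(-2.6) ≈ 0.0055, f(-2.2) ≈ 0.0123, f(-1.8) ≈ 0.0273, f(-1.4) ≈ 0.0608, f(-1) ≈ 0.1353.
T_5 = (Δs/2)·[f(s_0) + 2f(s_1) + ... + 2f(s_{4}) + f(s_5)].
Sum ≈ 0.0699.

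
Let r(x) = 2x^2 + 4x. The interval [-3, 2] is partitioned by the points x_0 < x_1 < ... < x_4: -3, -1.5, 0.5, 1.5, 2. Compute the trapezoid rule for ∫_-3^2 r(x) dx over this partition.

17.5

Subinterval widths: 1.5, 2, 1, 0.5.
r(-3) = 6, r(-1.5) = -1.5, r(0.5) = 2.5, r(1.5) = 10.5, r(2) = 16.
On each subinterval the trapezoid contributes (Δx_i/2)·[r(x_{i-1}) + r(x_i)].
Sum = 17.5.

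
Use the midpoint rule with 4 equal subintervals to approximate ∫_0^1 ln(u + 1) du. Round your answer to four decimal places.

0.3876

Δu = (1 − 0)/4 = 0.25.
Midpoints: 0.125, 0.375, 0.625, 0.875.
f(0.125) ≈ 0.1178, f(0.375) ≈ 0.3185, f(0.625) ≈ 0.4855, f(0.875) ≈ 0.6286.
Sum = Δu · [f(0.125) + f(0.375) + f(0.625) + f(0.875)].
Sum ≈ 0.3876.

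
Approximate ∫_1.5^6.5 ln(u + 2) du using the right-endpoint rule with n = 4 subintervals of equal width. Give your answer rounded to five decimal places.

Δu = (6.5 − 1.5)/4 = 1.25.
Right endpoints: 2.75, 4, 5.25, 6.5.
f(2.75) ≈ 1.55814, f(4) ≈ 1.79176, f(5.25) ≈ 1.98100, f(6.5) ≈ 2.14007.
Sum = Δu · [f(2.75) + f(4) + f(5.25) + f(6.5)].
Sum ≈ 9.33871.

9.33871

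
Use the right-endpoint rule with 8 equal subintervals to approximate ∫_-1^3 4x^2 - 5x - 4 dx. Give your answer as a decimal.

5

Δx = (3 − (-1))/8 = 0.5.
Right endpoints: -0.5, 0, 0.5, 1, 1.5, 2, 2.5, 3.
f(-0.5) = -0.5, f(0) = -4, f(0.5) = -5.5, f(1) = -5, f(1.5) = -2.5, f(2) = 2, f(2.5) = 8.5, f(3) = 17.
Sum = Δx · [f(-0.5) + f(0) + f(0.5) + ...].
Sum = 5.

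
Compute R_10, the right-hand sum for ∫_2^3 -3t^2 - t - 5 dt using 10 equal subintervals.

-27.305

Δt = (3 − 2)/10 = 0.1.
Right endpoints: 2.1, 2.2, 2.3, 2.4, 2.5, 2.6, 2.7, 2.8, 2.9, 3.
f(2.1) = -20.33, f(2.2) = -21.72, f(2.3) = -23.17, f(2.4) = -24.68, f(2.5) = -26.25, f(2.6) = -27.88, f(2.7) = -29.57, f(2.8) = -31.32, f(2.9) = -33.13, f(3) = -35.
Sum = Δt · [f(2.1) + f(2.2) + f(2.3) + ...].
Sum = -27.305.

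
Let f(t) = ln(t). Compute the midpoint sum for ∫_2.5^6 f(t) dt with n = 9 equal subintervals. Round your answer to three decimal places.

4.961

Δt = (6 − 2.5)/9 = 7/18.
Midpoints: 97/36, 37/12, 125/36, 139/36, 4.25, 167/36, 181/36, 65/12, 209/36.
f(97/36) ≈ 0.991, f(37/12) ≈ 1.126, f(125/36) ≈ 1.245, f(139/36) ≈ 1.351, f(4.25) ≈ 1.447, f(167/36) ≈ 1.534, f(181/36) ≈ 1.615, f(65/12) ≈ 1.689, f(209/36) ≈ 1.759.
Sum = Δt · [f(97/36) + f(37/12) + f(125/36) + ...].
Sum ≈ 4.961.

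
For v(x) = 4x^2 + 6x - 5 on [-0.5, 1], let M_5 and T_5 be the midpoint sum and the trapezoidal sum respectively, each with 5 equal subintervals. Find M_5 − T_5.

-0.135

M_5 = -3.795.
T_5 = -3.66.
M_5 − T_5 = -0.135.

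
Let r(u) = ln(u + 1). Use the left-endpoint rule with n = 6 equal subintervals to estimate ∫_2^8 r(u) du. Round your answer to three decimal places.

9.911

Δu = (8 − 2)/6 = 1.
Left endpoints: 2, 3, 4, 5, 6, 7.
r(2) ≈ 1.099, r(3) ≈ 1.386, r(4) ≈ 1.609, r(5) ≈ 1.792, r(6) ≈ 1.946, r(7) ≈ 2.079.
Sum = Δu · [r(2) + r(3) + r(4) + ...].
Sum ≈ 9.911.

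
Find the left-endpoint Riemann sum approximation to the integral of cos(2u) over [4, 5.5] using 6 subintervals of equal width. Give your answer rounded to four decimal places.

-0.9926

Δu = (5.5 − 4)/6 = 0.25.
Left endpoints: 4, 4.25, 4.5, 4.75, 5, 5.25.
f(4) ≈ -0.1455, f(4.25) ≈ -0.6020, f(4.5) ≈ -0.9111, f(4.75) ≈ -0.9972, f(5) ≈ -0.8391, f(5.25) ≈ -0.4755.
Sum = Δu · [f(4) + f(4.25) + f(4.5) + ...].
Sum ≈ -0.9926.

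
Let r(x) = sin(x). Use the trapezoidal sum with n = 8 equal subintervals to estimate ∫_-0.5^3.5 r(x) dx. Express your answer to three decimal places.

Δx = (3.5 − (-0.5))/8 = 0.5.
r(-0.5) ≈ -0.479, r(0) ≈ 0.000, r(0.5) ≈ 0.479, r(1) ≈ 0.841, r(1.5) ≈ 0.997, r(2) ≈ 0.909, r(2.5) ≈ 0.598, r(3) ≈ 0.141, r(3.5) ≈ -0.351.
T_8 = (Δx/2)·[r(x_0) + 2r(x_1) + ... + 2r(x_{7}) + r(x_8)].
Sum ≈ 1.776.

1.776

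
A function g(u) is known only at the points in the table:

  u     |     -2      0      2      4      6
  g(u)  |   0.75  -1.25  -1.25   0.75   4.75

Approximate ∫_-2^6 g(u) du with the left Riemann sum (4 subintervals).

Δu = 2.
Sum = 2·[0.75 + (-1.25) + (-1.25) + 0.75] = -2.

-2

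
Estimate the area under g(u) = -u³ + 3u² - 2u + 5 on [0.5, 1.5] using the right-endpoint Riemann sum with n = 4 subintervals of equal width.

5.09375

Δu = (1.5 − 0.5)/4 = 0.25.
Right endpoints: 0.75, 1, 1.25, 1.5.
g(0.75) = 4.765625, g(1) = 5, g(1.25) = 5.234375, g(1.5) = 5.375.
Sum = Δu · [g(0.75) + g(1) + g(1.25) + g(1.5)].
Sum = 5.09375.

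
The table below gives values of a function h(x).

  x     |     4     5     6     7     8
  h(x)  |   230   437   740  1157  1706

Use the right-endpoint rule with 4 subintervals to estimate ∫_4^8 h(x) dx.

Δx = 1.
Sum = 1·[437 + 740 + 1157 + 1706] = 4040.

4040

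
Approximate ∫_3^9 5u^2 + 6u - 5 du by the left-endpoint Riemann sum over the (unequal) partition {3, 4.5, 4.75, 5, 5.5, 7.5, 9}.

1067.265625

Subinterval widths: 1.5, 0.25, 0.25, 0.5, 2, 1.5.
Left endpoints: 3, 4.5, 4.75, 5, 5.5, 7.5.
f(3) = 58, f(4.5) = 123.25, f(4.75) = 136.3125, f(5) = 150, f(5.5) = 179.25, f(7.5) = 321.25.
Sum = Σ Δu_i · f(u_i).
Sum = 1067.265625.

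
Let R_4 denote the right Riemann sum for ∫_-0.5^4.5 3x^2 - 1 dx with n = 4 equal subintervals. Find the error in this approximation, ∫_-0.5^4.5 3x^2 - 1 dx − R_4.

-41.40625

Exact integral: ∫_-0.5^4.5 f(x) dx = 86.25.
R_4 = 127.65625.
Error = 86.25 − 127.65625 = -41.40625.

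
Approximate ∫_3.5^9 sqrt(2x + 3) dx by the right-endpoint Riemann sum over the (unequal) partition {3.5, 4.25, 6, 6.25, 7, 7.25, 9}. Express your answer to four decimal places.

Subinterval widths: 0.75, 1.75, 0.25, 0.75, 0.25, 1.75.
Right endpoints: 4.25, 6, 6.25, 7, 7.25, 9.
f(4.25) ≈ 3.3912, f(6) ≈ 3.8730, f(6.25) ≈ 3.9370, f(7) ≈ 4.1231, f(7.25) ≈ 4.1833, f(9) ≈ 4.5826.
Sum = Σ Δx_i · f(x_i).
Sum ≈ 22.4630.

22.4630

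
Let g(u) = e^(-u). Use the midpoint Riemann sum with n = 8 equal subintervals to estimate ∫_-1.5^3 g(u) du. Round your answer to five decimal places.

4.37401

Δu = (3 − (-1.5))/8 = 0.5625.
Midpoints: -1.21875, -0.65625, -0.09375, 0.46875, 1.03125, 1.59375, 2.15625, 2.71875.
g(-1.21875) ≈ 3.38296, g(-0.65625) ≈ 1.92755, g(-0.09375) ≈ 1.09829, g(0.46875) ≈ 0.62578, g(1.03125) ≈ 0.35656, g(1.59375) ≈ 0.20316, g(2.15625) ≈ 0.11576, g(2.71875) ≈ 0.06596.
Sum = Δu · [g(-1.21875) + g(-0.65625) + g(-0.09375) + ...].
Sum ≈ 4.37401.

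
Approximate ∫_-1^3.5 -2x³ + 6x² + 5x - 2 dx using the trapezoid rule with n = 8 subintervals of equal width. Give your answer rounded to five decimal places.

Δx = (3.5 − (-1))/8 = 0.5625.
f(-1) = 1, f(-0.4375) = -5881/2048, f(0.125) = -1.28515625, f(0.6875) = 7421/2048, f(1.25) = 9.71875, f(1.8125) = 30443/2048, f(2.375) = 16.92578125, f(2.9375) = 28193/2048, f(3.5) = 3.25.
T_8 = (Δx/2)·[f(x_0) + 2f(x_1) + ... + 2f(x_{7}) + f(x_8)].
Sum ≈ 31.98779.

31.98779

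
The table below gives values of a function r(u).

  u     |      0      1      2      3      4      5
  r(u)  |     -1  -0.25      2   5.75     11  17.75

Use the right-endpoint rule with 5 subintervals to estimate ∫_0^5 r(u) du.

Δu = 1.
Sum = 1·[(-0.25) + 2 + 5.75 + 11 + 17.75] = 36.25.

36.25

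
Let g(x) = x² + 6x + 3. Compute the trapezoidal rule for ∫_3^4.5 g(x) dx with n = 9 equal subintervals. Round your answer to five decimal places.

59.63194

Δx = (4.5 − 3)/9 = 1/6.
g(3) = 30, g(19/6) = 1153/36, g(10/3) = 307/9, g(3.5) = 36.25, g(11/3) = 346/9, g(23/6) = 1465/36, g(4) = 43, g(25/6) = 1633/36, g(13/3) = 430/9, g(4.5) = 50.25.
T_9 = (Δx/2)·[g(x_0) + 2g(x_1) + ... + 2g(x_{8}) + g(x_9)].
Sum ≈ 59.63194.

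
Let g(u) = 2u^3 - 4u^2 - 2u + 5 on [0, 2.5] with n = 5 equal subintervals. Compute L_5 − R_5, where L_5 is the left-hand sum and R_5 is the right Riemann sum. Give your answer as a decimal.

L_5 = 5.
R_5 = 5.625.
L_5 − R_5 = -0.625.

-0.625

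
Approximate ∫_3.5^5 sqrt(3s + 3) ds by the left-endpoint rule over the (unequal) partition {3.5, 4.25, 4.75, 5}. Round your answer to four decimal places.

5.7783

Subinterval widths: 0.75, 0.5, 0.25.
Left endpoints: 3.5, 4.25, 4.75.
f(3.5) ≈ 3.6742, f(4.25) ≈ 3.9686, f(4.75) ≈ 4.1533.
Sum = Σ Δs_i · f(s_i).
Sum ≈ 5.7783.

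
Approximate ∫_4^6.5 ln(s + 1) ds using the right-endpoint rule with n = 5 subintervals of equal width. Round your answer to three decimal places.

4.665

Δs = (6.5 − 4)/5 = 0.5.
Right endpoints: 4.5, 5, 5.5, 6, 6.5.
f(4.5) ≈ 1.705, f(5) ≈ 1.792, f(5.5) ≈ 1.872, f(6) ≈ 1.946, f(6.5) ≈ 2.015.
Sum = Δs · [f(4.5) + f(5) + f(5.5) + f(6) + f(6.5)].
Sum ≈ 4.665.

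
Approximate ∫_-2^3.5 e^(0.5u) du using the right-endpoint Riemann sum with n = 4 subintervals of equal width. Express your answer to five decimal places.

14.89786

Δu = (3.5 − (-2))/4 = 1.375.
Right endpoints: -0.625, 0.75, 2.125, 3.5.
f(-0.625) ≈ 0.73162, f(0.75) ≈ 1.45499, f(2.125) ≈ 2.89360, f(3.5) ≈ 5.75460.
Sum = Δu · [f(-0.625) + f(0.75) + f(2.125) + f(3.5)].
Sum ≈ 14.89786.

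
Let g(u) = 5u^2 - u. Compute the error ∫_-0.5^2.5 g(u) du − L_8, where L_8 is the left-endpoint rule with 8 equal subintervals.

Exact integral: ∫_-0.5^2.5 g(u) du = 23.25.
L_8 = 18.5390625.
Error = 23.25 − 18.5390625 = 4.7109375.

4.7109375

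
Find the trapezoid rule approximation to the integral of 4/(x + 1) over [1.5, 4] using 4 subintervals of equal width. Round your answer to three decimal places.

2.788

Δx = (4 − 1.5)/4 = 0.625.
f(1.5) = 1.6, f(2.125) = 1.28, f(2.75) = 16/15, f(3.375) = 32/35, f(4) = 0.8.
T_4 = (Δx/2)·[f(x_0) + 2f(x_1) + 2f(x_2) + 2f(x_3) + f(x_4)].
Sum ≈ 2.788.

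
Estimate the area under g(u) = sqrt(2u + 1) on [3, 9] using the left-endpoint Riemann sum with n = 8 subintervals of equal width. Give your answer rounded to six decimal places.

20.783556

Δu = (9 − 3)/8 = 0.75.
Left endpoints: 3, 3.75, 4.5, 5.25, 6, 6.75, 7.5, 8.25.
g(3) ≈ 2.645751, g(3.75) ≈ 2.915476, g(4.5) ≈ 3.162278, g(5.25) ≈ 3.391165, g(6) ≈ 3.605551, g(6.75) ≈ 3.807887, g(7.5) ≈ 4.000000, g(8.25) ≈ 4.183300.
Sum = Δu · [g(3) + g(3.75) + g(4.5) + ...].
Sum ≈ 20.783556.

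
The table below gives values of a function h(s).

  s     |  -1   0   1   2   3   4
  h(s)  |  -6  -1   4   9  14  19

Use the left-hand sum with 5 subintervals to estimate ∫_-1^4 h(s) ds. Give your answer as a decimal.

20

Δs = 1.
Sum = 1·[(-6) + (-1) + 4 + 9 + 14] = 20.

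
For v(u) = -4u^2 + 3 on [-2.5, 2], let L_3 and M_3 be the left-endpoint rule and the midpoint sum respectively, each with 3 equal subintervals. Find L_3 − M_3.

L_3 = -31.5.
M_3 = -14.625.
L_3 − M_3 = -16.875.

-16.875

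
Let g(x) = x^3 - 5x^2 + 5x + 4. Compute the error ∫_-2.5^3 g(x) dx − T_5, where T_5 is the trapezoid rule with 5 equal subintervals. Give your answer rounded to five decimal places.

Exact integral: ∫_-2.5^3 g(x) dx ≈ -31.6822917.
T_5 = -36.39625.
Error ≈ -31.6822917 − (-36.39625) ≈ 4.71396.

4.71396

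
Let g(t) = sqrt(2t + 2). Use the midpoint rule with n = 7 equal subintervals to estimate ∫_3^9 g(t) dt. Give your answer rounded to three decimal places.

Δt = (9 − 3)/7 = 6/7.
Midpoints: 24/7, 30/7, 36/7, 6, 48/7, 54/7, 60/7.
g(24/7) ≈ 2.976, g(30/7) ≈ 3.251, g(36/7) ≈ 3.505, g(6) ≈ 3.742, g(48/7) ≈ 3.964, g(54/7) ≈ 4.175, g(60/7) ≈ 4.375.
Sum = Δt · [g(24/7) + g(30/7) + g(36/7) + ...].
Sum ≈ 22.276.

22.276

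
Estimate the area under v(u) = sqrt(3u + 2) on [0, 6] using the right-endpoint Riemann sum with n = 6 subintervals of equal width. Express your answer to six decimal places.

20.718019

Δu = (6 − 0)/6 = 1.
Right endpoints: 1, 2, 3, 4, 5, 6.
v(1) ≈ 2.236068, v(2) ≈ 2.828427, v(3) ≈ 3.316625, v(4) ≈ 3.741657, v(5) ≈ 4.123106, v(6) ≈ 4.472136.
Sum = Δu · [v(1) + v(2) + v(3) + ...].
Sum ≈ 20.718019.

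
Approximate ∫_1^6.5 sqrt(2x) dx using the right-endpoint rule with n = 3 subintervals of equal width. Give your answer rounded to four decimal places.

16.5753

Δx = (6.5 − 1)/3 = 11/6.
Right endpoints: 17/6, 14/3, 6.5.
f(17/6) ≈ 2.3805, f(14/3) ≈ 3.0551, f(6.5) ≈ 3.6056.
Sum = Δx · [f(17/6) + f(14/3) + f(6.5)].
Sum ≈ 16.5753.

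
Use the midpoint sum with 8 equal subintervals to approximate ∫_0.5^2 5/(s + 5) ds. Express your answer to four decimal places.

Δs = (2 − 0.5)/8 = 0.1875.
Midpoints: 0.59375, 0.78125, 0.96875, 1.15625, 1.34375, 1.53125, 1.71875, 1.90625.
f(0.59375) = 160/179, f(0.78125) = 32/37, f(0.96875) = 160/191, f(1.15625) = 160/197, f(1.34375) = 160/203, f(1.53125) = 160/209, f(1.71875) = 32/43, f(1.90625) = 160/221.
Sum = Δs · [f(0.59375) + f(0.78125) + f(0.96875) + ...].
Sum ≈ 1.2057.

1.2057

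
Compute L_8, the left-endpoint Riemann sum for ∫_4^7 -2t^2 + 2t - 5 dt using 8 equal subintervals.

Δt = (7 − 4)/8 = 0.375.
Left endpoints: 4, 4.375, 4.75, 5.125, 5.5, 5.875, 6.25, 6.625.
f(4) = -29, f(4.375) = -34.53125, f(4.75) = -40.625, f(5.125) = -47.28125, f(5.5) = -54.5, f(5.875) = -62.28125, f(6.25) = -70.625, f(6.625) = -79.53125.
Sum = Δt · [f(4) + f(4.375) + f(4.75) + ...].
Sum = -156.890625.

-156.890625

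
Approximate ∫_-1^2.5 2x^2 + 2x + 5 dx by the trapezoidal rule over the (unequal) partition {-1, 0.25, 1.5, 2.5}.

35.46875

Subinterval widths: 1.25, 1.25, 1.
f(-1) = 5, f(0.25) = 5.625, f(1.5) = 12.5, f(2.5) = 22.5.
On each subinterval the trapezoid contributes (Δx_i/2)·[f(x_{i-1}) + f(x_i)].
Sum = 35.46875.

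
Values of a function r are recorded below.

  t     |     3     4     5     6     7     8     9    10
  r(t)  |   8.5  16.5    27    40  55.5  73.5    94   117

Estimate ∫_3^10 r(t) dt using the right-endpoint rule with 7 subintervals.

423.5

Δt = 1.
Sum = 1·[16.5 + 27 + 40 + 55.5 + 73.5 + 94 + 117] = 423.5.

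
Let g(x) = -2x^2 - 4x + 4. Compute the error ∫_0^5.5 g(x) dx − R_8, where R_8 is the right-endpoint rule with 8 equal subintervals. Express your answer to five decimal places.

Exact integral: ∫_0^5.5 g(x) dx ≈ -149.4166667.
R_8 ≈ -178.6425781.
Error ≈ -149.4166667 − (-178.6425781) ≈ 29.22591.

29.22591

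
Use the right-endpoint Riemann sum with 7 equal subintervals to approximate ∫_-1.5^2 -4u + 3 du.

Δu = (2 − (-1.5))/7 = 0.5.
Right endpoints: -1, -0.5, 0, 0.5, 1, 1.5, 2.
f(-1) = 7, f(-0.5) = 5, f(0) = 3, f(0.5) = 1, f(1) = -1, f(1.5) = -3, f(2) = -5.
Sum = Δu · [f(-1) + f(-0.5) + f(0) + ...].
Sum = 3.5.

3.5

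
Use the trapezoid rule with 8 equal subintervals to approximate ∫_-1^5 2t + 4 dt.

Δt = (5 − (-1))/8 = 0.75.
f(-1) = 2, f(-0.25) = 3.5, f(0.5) = 5, f(1.25) = 6.5, f(2) = 8, f(2.75) = 9.5, f(3.5) = 11, f(4.25) = 12.5, f(5) = 14.
T_8 = (Δt/2)·[f(t_0) + 2f(t_1) + ... + 2f(t_{7}) + f(t_8)].
Sum = 48.

48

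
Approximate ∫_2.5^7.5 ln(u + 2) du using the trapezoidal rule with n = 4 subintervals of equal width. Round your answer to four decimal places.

Δu = (7.5 − 2.5)/4 = 1.25.
f(2.5) ≈ 1.5041, f(3.75) ≈ 1.7492, f(5) ≈ 1.9459, f(6.25) ≈ 2.1102, f(7.5) ≈ 2.2513.
T_4 = (Δu/2)·[f(u_0) + 2f(u_1) + 2f(u_2) + 2f(u_3) + f(u_4)].
Sum ≈ 9.6038.

9.6038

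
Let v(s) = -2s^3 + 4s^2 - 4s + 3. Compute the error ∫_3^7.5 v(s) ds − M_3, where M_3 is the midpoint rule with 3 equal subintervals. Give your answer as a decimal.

Exact integral: ∫_3^7.5 v(s) ds = -1096.03125.
M_3 = -1072.828125.
Error = -1096.03125 − (-1072.828125) = -23.203125.

-23.203125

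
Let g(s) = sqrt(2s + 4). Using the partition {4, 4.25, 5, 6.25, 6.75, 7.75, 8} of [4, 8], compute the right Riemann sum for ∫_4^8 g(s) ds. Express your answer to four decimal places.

16.3932

Subinterval widths: 0.25, 0.75, 1.25, 0.5, 1, 0.25.
Right endpoints: 4.25, 5, 6.25, 6.75, 7.75, 8.
g(4.25) ≈ 3.5355, g(5) ≈ 3.7417, g(6.25) ≈ 4.0620, g(6.75) ≈ 4.1833, g(7.75) ≈ 4.4159, g(8) ≈ 4.4721.
Sum = Σ Δs_i · g(s_i).
Sum ≈ 16.3932.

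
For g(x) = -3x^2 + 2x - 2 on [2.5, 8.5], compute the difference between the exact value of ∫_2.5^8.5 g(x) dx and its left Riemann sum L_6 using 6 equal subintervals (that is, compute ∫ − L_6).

Exact integral: ∫_2.5^8.5 g(x) dx = -544.5.
L_6 = -454.5.
Error = -544.5 − (-454.5) = -90.

-90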